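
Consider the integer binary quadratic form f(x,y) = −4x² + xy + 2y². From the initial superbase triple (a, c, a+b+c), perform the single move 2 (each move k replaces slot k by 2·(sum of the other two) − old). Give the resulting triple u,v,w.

start (-4,2,-1) = (f(1,0),f(0,1),f(1,1))
replace slot 2: 2·((-4)+(-1)) − 2 = -12 → (-4,-12,-1)

-4,-12,-1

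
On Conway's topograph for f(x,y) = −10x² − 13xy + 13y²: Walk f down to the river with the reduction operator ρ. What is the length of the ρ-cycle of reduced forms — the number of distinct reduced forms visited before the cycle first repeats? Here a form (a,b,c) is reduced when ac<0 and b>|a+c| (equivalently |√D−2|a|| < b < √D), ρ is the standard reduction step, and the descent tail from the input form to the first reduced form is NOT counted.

D = 689, ⌊√D⌋ = 26
descent: ρ → (13,13,-10)  [lands on river]
river: ρ → (-10,7,16)
river: ρ → (16,25,-1)
river: ρ → (-1,25,16)
river: ρ → (16,7,-10)
river: ρ → (-10,13,13)
ρ-cycle length = 6 (tail of 1 descent step not counted)

6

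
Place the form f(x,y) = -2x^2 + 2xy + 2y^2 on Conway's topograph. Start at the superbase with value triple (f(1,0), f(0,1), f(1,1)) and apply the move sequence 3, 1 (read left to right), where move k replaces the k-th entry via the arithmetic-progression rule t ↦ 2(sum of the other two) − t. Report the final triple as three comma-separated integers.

start (-2,2,2) = (f(1,0),f(0,1),f(1,1))
replace slot 3: 2·((-2)+2) − 2 = -2 → (-2,2,-2)
replace slot 1: 2·(2+(-2)) − (-2) = 2 → (2,2,-2)

2,2,-2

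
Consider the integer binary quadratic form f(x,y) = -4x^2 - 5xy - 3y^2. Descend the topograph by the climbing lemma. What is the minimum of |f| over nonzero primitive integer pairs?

translate: b→-3 (≡5 mod 8), so (4,5,3)→(4,-3,2)
flip: (4,-3,2)→(2,3,4)
translate: b→-1 (≡3 mod 4), so (2,3,4)→(2,-1,3)
reduced (well bottom): (2,-1,3) with a≤c, −a<b≤a
well minimum |f| = |-2| = 2 (negative-definite)

2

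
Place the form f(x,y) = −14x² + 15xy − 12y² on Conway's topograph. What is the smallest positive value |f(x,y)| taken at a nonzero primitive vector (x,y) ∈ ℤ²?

translate: b→13 (≡-15 mod 28), so (14,-15,12)→(14,13,11)
flip: (14,13,11)→(11,-13,14)
translate: b→9 (≡-13 mod 22), so (11,-13,14)→(11,9,12)
reduced (well bottom): (11,9,12) with a≤c, −a<b≤a
well minimum |f| = |-11| = 11 (negative-definite)

11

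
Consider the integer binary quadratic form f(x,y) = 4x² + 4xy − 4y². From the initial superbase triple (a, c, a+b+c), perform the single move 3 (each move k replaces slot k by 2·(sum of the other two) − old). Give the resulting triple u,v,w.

start (4,-4,4) = (f(1,0),f(0,1),f(1,1))
replace slot 3: 2·(4+(-4)) − 4 = -4 → (4,-4,-4)

4,-4,-4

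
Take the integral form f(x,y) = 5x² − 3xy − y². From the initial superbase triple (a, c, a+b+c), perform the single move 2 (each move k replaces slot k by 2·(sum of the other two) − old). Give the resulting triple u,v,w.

start (5,-1,1) = (f(1,0),f(0,1),f(1,1))
replace slot 2: 2·(5+1) − (-1) = 13 → (5,13,1)

5,13,1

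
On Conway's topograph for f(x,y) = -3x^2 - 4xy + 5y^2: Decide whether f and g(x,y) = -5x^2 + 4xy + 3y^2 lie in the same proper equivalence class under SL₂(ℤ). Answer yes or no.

D₁ = 76, D₂ = 76
river cycle of f (length 6): (5, 4, -3), (-3, 8, 1), (1, 8, -3), (-3, 4, 5), (5, 6, -2), (-2, 6, 5)
river cycle of g (length 6): (3, 8, -1), (-1, 8, 3), (3, 4, -5), (-5, 6, 2), (2, 6, -5), (-5, 4, 3)
cycles differ ⇒ inequivalent

no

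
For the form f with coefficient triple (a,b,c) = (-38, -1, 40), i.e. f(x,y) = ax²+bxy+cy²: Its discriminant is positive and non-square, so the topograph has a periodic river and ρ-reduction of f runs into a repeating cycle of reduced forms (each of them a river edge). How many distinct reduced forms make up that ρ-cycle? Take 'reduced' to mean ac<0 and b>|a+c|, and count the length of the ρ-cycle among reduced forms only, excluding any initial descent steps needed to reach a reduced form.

D = 6081, ⌊√D⌋ = 77
descent: ρ → (40,1,-38)
descent: ρ → (-38,75,3)  [lands on river]
river: ρ → (3,75,-38)
river: ρ → (-38,77,1)
river: ρ → (1,77,-38)
ρ-cycle length = 4 (tail of 2 descent steps not counted)

4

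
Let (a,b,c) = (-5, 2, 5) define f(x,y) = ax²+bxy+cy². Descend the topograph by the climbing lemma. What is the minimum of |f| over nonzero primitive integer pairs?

river: ρ → (5,8,-2)
river: ρ → (-2,8,5)
river: ρ → (5,2,-5)
river: ρ → (-5,8,2)
river: ρ → (2,8,-5)
river: ρ → (-5,2,5)
closes: descent 0, river 6
min |a| on river = 2

2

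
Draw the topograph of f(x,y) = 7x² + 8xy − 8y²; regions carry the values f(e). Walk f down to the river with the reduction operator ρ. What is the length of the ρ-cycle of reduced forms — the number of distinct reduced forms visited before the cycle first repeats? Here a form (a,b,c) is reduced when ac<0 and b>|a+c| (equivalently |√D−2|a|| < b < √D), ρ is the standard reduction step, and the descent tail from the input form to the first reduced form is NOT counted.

D = 288, ⌊√D⌋ = 16
river: ρ → (-8,8,7)
river: ρ → (7,6,-9)
river: ρ → (-9,12,4)
river: ρ → (4,12,-9)
river: ρ → (-9,6,7)
river: ρ → (7,8,-8)
ρ-cycle length = 6 (tail of 0 descent steps not counted)

6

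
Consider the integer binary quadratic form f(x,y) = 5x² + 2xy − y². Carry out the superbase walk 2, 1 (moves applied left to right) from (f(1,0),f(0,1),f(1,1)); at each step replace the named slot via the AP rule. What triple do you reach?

start (5,-1,6) = (f(1,0),f(0,1),f(1,1))
replace slot 2: 2·(5+6) − (-1) = 23 → (5,23,6)
replace slot 1: 2·(23+6) − 5 = 53 → (53,23,6)

53,23,6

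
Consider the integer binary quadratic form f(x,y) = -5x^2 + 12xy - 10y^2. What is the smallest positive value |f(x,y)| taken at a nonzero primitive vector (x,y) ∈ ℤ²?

translate: b→-2 (≡-12 mod 10), so (5,-12,10)→(5,-2,3)
flip: (5,-2,3)→(3,2,5)
reduced (well bottom): (3,2,5) with a≤c, −a<b≤a
well minimum |f| = |-3| = 3 (negative-definite)

3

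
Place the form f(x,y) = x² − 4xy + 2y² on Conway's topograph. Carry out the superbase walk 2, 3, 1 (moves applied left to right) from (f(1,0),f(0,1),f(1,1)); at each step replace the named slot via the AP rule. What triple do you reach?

start (1,2,-1) = (f(1,0),f(0,1),f(1,1))
replace slot 2: 2·(1+(-1)) − 2 = -2 → (1,-2,-1)
replace slot 3: 2·(1+(-2)) − (-1) = -1 → (1,-2,-1)
replace slot 1: 2·((-2)+(-1)) − 1 = -7 → (-7,-2,-1)

-7,-2,-1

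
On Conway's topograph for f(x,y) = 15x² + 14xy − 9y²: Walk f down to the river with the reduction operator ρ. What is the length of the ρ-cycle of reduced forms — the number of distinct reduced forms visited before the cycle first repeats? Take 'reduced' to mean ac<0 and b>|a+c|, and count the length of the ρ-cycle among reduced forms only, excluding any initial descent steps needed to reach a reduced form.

D = 736, ⌊√D⌋ = 27
river: ρ → (-9,22,7)
river: ρ → (7,20,-12)
river: ρ → (-12,4,15)
river: ρ → (15,26,-1)
river: ρ → (-1,26,15)
river: ρ → (15,4,-12)
river: ρ → (-12,20,7)
river: ρ → (7,22,-9)
river: ρ → (-9,14,15)
river: ρ → (15,16,-8)
river: ρ → (-8,16,15)
river: ρ → (15,14,-9)
ρ-cycle length = 12 (tail of 0 descent steps not counted)

12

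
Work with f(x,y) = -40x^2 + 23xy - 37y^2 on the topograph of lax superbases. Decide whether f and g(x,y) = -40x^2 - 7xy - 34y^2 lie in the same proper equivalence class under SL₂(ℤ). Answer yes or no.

D₁ = -5391, D₂ = -5391
f is negative-definite; reduce −f:
−f: flip: (40,-23,37)→(37,23,40)
−f: reduced (well bottom): (37,23,40) with a≤c, −a<b≤a
flip sign back: reduced form of f is (-37,-23,-40)
g is negative-definite; reduce −g:
−g: flip: (40,7,34)→(34,-7,40)
−g: reduced (well bottom): (34,-7,40) with a≤c, −a<b≤a
flip sign back: reduced form of g is (-34,7,-40)
reduced forms (-37, -23, -40) vs (-34, 7, -40) ⇒ inequivalent

no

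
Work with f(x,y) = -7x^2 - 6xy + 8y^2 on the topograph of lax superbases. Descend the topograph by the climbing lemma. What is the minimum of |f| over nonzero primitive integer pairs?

descent: ρ → (8,6,-7)  [lands on river]
river: ρ → (-7,8,7)
river: ρ → (7,6,-8)
river: ρ → (-8,10,5)
river: ρ → (5,10,-8)
river: ρ → (-8,6,7)
river: ρ → (7,8,-7)
river: ρ → (-7,6,8)
river: ρ → (8,10,-5)
river: ρ → (-5,10,8)
closes: descent 1, river 10
min |a| on river = 5

5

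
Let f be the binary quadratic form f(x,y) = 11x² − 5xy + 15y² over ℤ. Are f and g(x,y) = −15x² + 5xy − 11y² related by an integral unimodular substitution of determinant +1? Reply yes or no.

D₁ = -635, D₂ = -635
f: reduced (well bottom): (11,-5,15) with a≤c, −a<b≤a
g is negative-definite; reduce −g:
−g: flip: (15,-5,11)→(11,5,15)
−g: reduced (well bottom): (11,5,15) with a≤c, −a<b≤a
flip sign back: reduced form of g is (-11,-5,-15)
reduced forms (11, -5, 15) vs (-11, -5, -15) ⇒ inequivalent

no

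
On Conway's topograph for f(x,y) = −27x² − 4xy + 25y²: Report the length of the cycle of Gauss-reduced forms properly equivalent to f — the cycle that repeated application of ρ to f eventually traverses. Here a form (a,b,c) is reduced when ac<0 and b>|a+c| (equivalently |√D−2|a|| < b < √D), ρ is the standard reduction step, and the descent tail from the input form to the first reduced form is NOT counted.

D = 2716, ⌊√D⌋ = 52
descent: ρ → (25,4,-27)  [lands on river]
river: ρ → (-27,50,2)
river: ρ → (2,50,-27)
river: ρ → (-27,4,25)
river: ρ → (25,46,-6)
river: ρ → (-6,50,9)
river: ρ → (9,40,-31)
river: ρ → (-31,22,18)
river: ρ → (18,50,-3)
river: ρ → (-3,52,1)
river: ρ → (1,52,-3)
river: ρ → (-3,50,18)
river: ρ → (18,22,-31)
river: ρ → (-31,40,9)
river: ρ → (9,50,-6)
river: ρ → (-6,46,25)
ρ-cycle length = 16 (tail of 1 descent step not counted)

16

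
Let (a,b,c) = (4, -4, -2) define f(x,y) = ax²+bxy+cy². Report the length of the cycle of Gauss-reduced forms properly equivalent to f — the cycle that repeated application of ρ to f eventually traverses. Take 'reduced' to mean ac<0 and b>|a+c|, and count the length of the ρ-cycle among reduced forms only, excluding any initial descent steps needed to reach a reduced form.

D = 48, ⌊√D⌋ = 6
descent: ρ → (-2,4,4)  [lands on river]
river: ρ → (4,4,-2)
ρ-cycle length = 2 (tail of 1 descent step not counted)

2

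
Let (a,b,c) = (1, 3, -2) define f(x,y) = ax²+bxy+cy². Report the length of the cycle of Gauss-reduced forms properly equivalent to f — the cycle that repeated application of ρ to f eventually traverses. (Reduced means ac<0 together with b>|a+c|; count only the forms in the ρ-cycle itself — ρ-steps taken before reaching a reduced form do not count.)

D = 17, ⌊√D⌋ = 4
river: ρ → (-2,1,2)
river: ρ → (2,3,-1)
river: ρ → (-1,3,2)
river: ρ → (2,1,-2)
river: ρ → (-2,3,1)
river: ρ → (1,3,-2)
ρ-cycle length = 6 (tail of 0 descent steps not counted)

6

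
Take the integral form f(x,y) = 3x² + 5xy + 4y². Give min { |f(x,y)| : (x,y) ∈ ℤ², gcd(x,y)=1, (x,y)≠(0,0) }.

translate: b→-1 (≡5 mod 6), so (3,5,4)→(3,-1,2)
flip: (3,-1,2)→(2,1,3)
reduced (well bottom): (2,1,3) with a≤c, −a<b≤a
well minimum = a = 2

2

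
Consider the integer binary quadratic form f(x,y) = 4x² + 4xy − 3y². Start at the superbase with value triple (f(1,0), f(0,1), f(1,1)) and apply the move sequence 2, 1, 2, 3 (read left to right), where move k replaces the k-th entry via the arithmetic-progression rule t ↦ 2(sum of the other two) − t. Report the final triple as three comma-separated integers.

start (4,-3,5) = (f(1,0),f(0,1),f(1,1))
replace slot 2: 2·(4+5) − (-3) = 21 → (4,21,5)
replace slot 1: 2·(21+5) − 4 = 48 → (48,21,5)
replace slot 2: 2·(48+5) − 21 = 85 → (48,85,5)
replace slot 3: 2·(48+85) − 5 = 261 → (48,85,261)

48,85,261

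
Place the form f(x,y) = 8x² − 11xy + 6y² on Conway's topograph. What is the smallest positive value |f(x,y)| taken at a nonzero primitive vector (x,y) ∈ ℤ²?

translate: b→5 (≡-11 mod 16), so (8,-11,6)→(8,5,3)
flip: (8,5,3)→(3,-5,8)
translate: b→1 (≡-5 mod 6), so (3,-5,8)→(3,1,6)
reduced (well bottom): (3,1,6) with a≤c, −a<b≤a
well minimum = a = 3

3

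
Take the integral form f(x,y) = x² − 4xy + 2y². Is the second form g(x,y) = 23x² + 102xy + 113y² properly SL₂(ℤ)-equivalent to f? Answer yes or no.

D₁ = 8, D₂ = 8
river cycle of f (length 2): (-1, 2, 1), (1, 2, -1)
river cycle of g (length 2): (1, 2, -1), (-1, 2, 1)
cycles coincide ⇒ equivalent

yes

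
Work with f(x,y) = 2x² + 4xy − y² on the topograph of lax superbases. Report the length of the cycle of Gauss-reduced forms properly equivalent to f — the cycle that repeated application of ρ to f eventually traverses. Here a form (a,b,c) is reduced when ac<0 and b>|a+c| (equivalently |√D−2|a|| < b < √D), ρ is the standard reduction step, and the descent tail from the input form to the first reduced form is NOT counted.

D = 24, ⌊√D⌋ = 4
river: ρ → (-1,4,2)
river: ρ → (2,4,-1)
ρ-cycle length = 2 (tail of 0 descent steps not counted)

2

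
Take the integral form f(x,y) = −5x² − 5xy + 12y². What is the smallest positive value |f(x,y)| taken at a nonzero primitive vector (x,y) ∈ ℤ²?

descent: ρ → (12,5,-5)
descent: ρ → (-5,15,2)  [lands on river]
river: ρ → (2,13,-12)
river: ρ → (-12,11,3)
river: ρ → (3,13,-8)
river: ρ → (-8,3,8)
river: ρ → (8,13,-3)
river: ρ → (-3,11,12)
river: ρ → (12,13,-2)
river: ρ → (-2,15,5)
river: ρ → (5,15,-2)
river: ρ → (-2,13,12)
river: ρ → (12,11,-3)
river: ρ → (-3,13,8)
river: ρ → (8,3,-8)
river: ρ → (-8,13,3)
river: ρ → (3,11,-12)
river: ρ → (-12,13,2)
river: ρ → (2,15,-5)
closes: descent 2, river 18
min |a| on river = 2

2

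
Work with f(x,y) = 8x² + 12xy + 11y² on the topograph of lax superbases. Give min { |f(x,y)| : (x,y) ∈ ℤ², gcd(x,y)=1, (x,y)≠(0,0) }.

translate: b→-4 (≡12 mod 16), so (8,12,11)→(8,-4,7)
flip: (8,-4,7)→(7,4,8)
reduced (well bottom): (7,4,8) with a≤c, −a<b≤a
well minimum = a = 7

7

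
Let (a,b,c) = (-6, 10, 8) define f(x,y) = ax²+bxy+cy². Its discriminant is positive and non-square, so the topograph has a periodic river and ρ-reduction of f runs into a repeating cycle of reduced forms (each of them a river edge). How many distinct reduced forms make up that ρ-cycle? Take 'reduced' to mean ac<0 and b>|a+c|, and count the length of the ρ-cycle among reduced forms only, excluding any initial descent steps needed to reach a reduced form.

D = 292, ⌊√D⌋ = 17
river: ρ → (8,6,-8)
river: ρ → (-8,10,6)
river: ρ → (6,14,-4)
river: ρ → (-4,10,12)
river: ρ → (12,14,-2)
river: ρ → (-2,14,12)
river: ρ → (12,10,-4)
river: ρ → (-4,14,6)
river: ρ → (6,10,-8)
river: ρ → (-8,6,8)
river: ρ → (8,10,-6)
river: ρ → (-6,14,4)
river: ρ → (4,10,-12)
river: ρ → (-12,14,2)
river: ρ → (2,14,-12)
river: ρ → (-12,10,4)
river: ρ → (4,14,-6)
river: ρ → (-6,10,8)
ρ-cycle length = 18 (tail of 0 descent steps not counted)

18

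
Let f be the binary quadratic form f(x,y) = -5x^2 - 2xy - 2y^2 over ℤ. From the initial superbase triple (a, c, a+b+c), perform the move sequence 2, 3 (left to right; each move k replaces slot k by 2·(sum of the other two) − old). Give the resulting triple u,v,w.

start (-5,-2,-9) = (f(1,0),f(0,1),f(1,1))
replace slot 2: 2·((-5)+(-9)) − (-2) = -26 → (-5,-26,-9)
replace slot 3: 2·((-5)+(-26)) − (-9) = -53 → (-5,-26,-53)

-5,-26,-53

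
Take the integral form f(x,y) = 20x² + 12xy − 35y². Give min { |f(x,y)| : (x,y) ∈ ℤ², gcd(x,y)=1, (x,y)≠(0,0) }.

descent: ρ → (-35,-12,20)
descent: ρ → (20,52,-3)  [lands on river]
river: ρ → (-3,50,37)
river: ρ → (37,24,-16)
river: ρ → (-16,40,21)
river: ρ → (21,44,-12)
river: ρ → (-12,52,5)
river: ρ → (5,48,-32)
river: ρ → (-32,16,21)
river: ρ → (21,26,-27)
river: ρ → (-27,28,20)
closes: descent 2, river 10
min |a| on river = 3

3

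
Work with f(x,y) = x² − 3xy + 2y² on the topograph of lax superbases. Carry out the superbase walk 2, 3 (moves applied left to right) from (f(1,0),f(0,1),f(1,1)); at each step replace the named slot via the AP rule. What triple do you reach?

start (1,2,0) = (f(1,0),f(0,1),f(1,1))
replace slot 2: 2·(1+0) − 2 = 0 → (1,0,0)
replace slot 3: 2·(1+0) − 0 = 2 → (1,0,2)

1,0,2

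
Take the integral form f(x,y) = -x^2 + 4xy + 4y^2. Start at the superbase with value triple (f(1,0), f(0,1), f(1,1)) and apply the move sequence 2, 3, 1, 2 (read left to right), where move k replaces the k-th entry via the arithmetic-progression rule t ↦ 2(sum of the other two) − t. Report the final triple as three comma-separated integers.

start (-1,4,7) = (f(1,0),f(0,1),f(1,1))
replace slot 2: 2·((-1)+7) − 4 = 8 → (-1,8,7)
replace slot 3: 2·((-1)+8) − 7 = 7 → (-1,8,7)
replace slot 1: 2·(8+7) − (-1) = 31 → (31,8,7)
replace slot 2: 2·(31+7) − 8 = 68 → (31,68,7)

31,68,7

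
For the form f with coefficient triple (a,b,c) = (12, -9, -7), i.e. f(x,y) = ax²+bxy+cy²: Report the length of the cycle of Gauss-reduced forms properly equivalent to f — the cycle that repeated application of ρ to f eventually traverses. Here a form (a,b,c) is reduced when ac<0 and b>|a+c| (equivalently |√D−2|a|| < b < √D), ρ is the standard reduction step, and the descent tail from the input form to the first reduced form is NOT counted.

D = 417, ⌊√D⌋ = 20
descent: ρ → (-7,9,12)  [lands on river]
river: ρ → (12,15,-4)
river: ρ → (-4,17,8)
river: ρ → (8,15,-6)
river: ρ → (-6,9,14)
river: ρ → (14,19,-1)
river: ρ → (-1,19,14)
river: ρ → (14,9,-6)
river: ρ → (-6,15,8)
river: ρ → (8,17,-4)
river: ρ → (-4,15,12)
river: ρ → (12,9,-7)
river: ρ → (-7,19,2)
river: ρ → (2,17,-16)
river: ρ → (-16,15,3)
river: ρ → (3,15,-16)
river: ρ → (-16,17,2)
river: ρ → (2,19,-7)
ρ-cycle length = 18 (tail of 1 descent step not counted)

18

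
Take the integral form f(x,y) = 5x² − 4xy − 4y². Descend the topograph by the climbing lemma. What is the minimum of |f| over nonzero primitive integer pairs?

descent: ρ → (-4,4,5)  [lands on river]
river: ρ → (5,6,-3)
river: ρ → (-3,6,5)
river: ρ → (5,4,-4)
closes: descent 1, river 4
min |a| on river = 3

3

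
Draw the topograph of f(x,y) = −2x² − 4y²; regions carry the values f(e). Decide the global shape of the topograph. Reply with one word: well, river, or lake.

D = b²−4ac = 0² − 4·(-2)·(-4) = -32
D < 0 ⇒ definite ⇒ every region one sign ⇒ single well

well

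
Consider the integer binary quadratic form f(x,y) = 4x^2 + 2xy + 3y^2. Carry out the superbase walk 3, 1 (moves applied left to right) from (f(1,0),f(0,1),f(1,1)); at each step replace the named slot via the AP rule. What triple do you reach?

start (4,3,9) = (f(1,0),f(0,1),f(1,1))
replace slot 3: 2·(4+3) − 9 = 5 → (4,3,5)
replace slot 1: 2·(3+5) − 4 = 12 → (12,3,5)

12,3,5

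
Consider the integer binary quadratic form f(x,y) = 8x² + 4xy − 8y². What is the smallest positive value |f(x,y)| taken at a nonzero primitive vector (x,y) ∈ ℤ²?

river: ρ → (-8,12,4)
river: ρ → (4,12,-8)
river: ρ → (-8,4,8)
river: ρ → (8,12,-4)
river: ρ → (-4,12,8)
river: ρ → (8,4,-8)
closes: descent 0, river 6
min |a| on river = 4

4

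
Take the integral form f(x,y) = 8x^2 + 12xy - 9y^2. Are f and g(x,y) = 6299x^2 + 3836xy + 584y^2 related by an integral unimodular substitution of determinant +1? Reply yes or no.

D₁ = 432, D₂ = 432
river cycle of f (length 8): (-9, 6, 11), (11, 16, -4), (-4, 16, 11), (11, 6, -9), (-9, 12, 8), (8, 20, -1), (-1, 20, 8), (8, 12, -9)
river cycle of g (length 8): (8, 12, -9), (-9, 6, 11), (11, 16, -4), (-4, 16, 11), (11, 6, -9), (-9, 12, 8), (8, 20, -1), (-1, 20, 8)
cycles coincide ⇒ equivalent

yes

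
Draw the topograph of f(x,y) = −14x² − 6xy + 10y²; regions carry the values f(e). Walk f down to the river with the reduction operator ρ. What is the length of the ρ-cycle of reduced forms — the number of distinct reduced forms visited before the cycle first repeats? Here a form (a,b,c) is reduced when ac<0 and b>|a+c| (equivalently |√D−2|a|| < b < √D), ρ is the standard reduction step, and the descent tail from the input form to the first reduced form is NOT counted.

D = 596, ⌊√D⌋ = 24
descent: ρ → (10,6,-14)  [lands on river]
river: ρ → (-14,22,2)
river: ρ → (2,22,-14)
river: ρ → (-14,6,10)
river: ρ → (10,14,-10)
river: ρ → (-10,6,14)
river: ρ → (14,22,-2)
river: ρ → (-2,22,14)
river: ρ → (14,6,-10)
river: ρ → (-10,14,10)
ρ-cycle length = 10 (tail of 1 descent step not counted)

10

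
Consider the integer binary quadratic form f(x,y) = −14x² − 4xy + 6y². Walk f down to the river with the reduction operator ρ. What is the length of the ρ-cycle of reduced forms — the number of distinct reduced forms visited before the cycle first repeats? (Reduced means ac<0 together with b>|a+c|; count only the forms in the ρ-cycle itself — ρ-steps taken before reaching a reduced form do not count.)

D = 352, ⌊√D⌋ = 18
descent: ρ → (6,16,-4)  [lands on river]
river: ρ → (-4,16,6)
river: ρ → (6,8,-12)
river: ρ → (-12,16,2)
river: ρ → (2,16,-12)
river: ρ → (-12,8,6)
ρ-cycle length = 6 (tail of 1 descent step not counted)

6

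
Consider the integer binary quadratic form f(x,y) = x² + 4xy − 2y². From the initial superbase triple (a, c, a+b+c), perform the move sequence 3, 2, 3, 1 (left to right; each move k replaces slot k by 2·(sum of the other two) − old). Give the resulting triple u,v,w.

start (1,-2,3) = (f(1,0),f(0,1),f(1,1))
replace slot 3: 2·(1+(-2)) − 3 = -5 → (1,-2,-5)
replace slot 2: 2·(1+(-5)) − (-2) = -6 → (1,-6,-5)
replace slot 3: 2·(1+(-6)) − (-5) = -5 → (1,-6,-5)
replace slot 1: 2·((-6)+(-5)) − 1 = -23 → (-23,-6,-5)

-23,-6,-5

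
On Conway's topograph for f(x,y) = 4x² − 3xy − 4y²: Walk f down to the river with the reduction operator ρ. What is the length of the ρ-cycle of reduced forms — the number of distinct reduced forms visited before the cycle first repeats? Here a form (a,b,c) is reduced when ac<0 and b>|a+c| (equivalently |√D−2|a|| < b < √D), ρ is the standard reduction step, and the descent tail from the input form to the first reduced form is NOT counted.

D = 73, ⌊√D⌋ = 8
descent: ρ → (-4,3,4)  [lands on river]
river: ρ → (4,5,-3)
river: ρ → (-3,7,2)
river: ρ → (2,5,-6)
river: ρ → (-6,7,1)
river: ρ → (1,7,-6)
river: ρ → (-6,5,2)
river: ρ → (2,7,-3)
river: ρ → (-3,5,4)
river: ρ → (4,3,-4)
river: ρ → (-4,5,3)
river: ρ → (3,7,-2)
river: ρ → (-2,5,6)
river: ρ → (6,7,-1)
river: ρ → (-1,7,6)
river: ρ → (6,5,-2)
river: ρ → (-2,7,3)
river: ρ → (3,5,-4)
ρ-cycle length = 18 (tail of 1 descent step not counted)

18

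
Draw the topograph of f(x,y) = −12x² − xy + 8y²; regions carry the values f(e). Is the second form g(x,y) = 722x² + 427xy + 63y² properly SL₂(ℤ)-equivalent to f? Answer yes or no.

D₁ = 385, D₂ = 385
river cycle of f (length 10): (8, 17, -3), (-3, 19, 2), (2, 17, -12), (-12, 7, 7), (7, 7, -12), (-12, 17, 2), (2, 19, -3), (-3, 17, 8), (8, 15, -5), (-5, 15, 8)
river cycle of g (length 10): (8, 17, -3), (-3, 19, 2), (2, 17, -12), (-12, 7, 7), (7, 7, -12), (-12, 17, 2), (2, 19, -3), (-3, 17, 8), (8, 15, -5), (-5, 15, 8)
cycles coincide ⇒ equivalent

yes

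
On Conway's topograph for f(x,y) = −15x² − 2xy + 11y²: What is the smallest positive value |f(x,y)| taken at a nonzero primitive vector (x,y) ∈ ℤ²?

descent: ρ → (11,24,-2)  [lands on river]
river: ρ → (-2,24,11)
river: ρ → (11,20,-6)
river: ρ → (-6,16,17)
river: ρ → (17,18,-5)
river: ρ → (-5,22,9)
river: ρ → (9,14,-13)
river: ρ → (-13,12,10)
river: ρ → (10,8,-15)
river: ρ → (-15,22,3)
river: ρ → (3,20,-22)
river: ρ → (-22,24,1)
river: ρ → (1,24,-22)
river: ρ → (-22,20,3)
river: ρ → (3,22,-15)
river: ρ → (-15,8,10)
river: ρ → (10,12,-13)
river: ρ → (-13,14,9)
river: ρ → (9,22,-5)
river: ρ → (-5,18,17)
river: ρ → (17,16,-6)
river: ρ → (-6,20,11)
closes: descent 1, river 22
min |a| on river = 1

1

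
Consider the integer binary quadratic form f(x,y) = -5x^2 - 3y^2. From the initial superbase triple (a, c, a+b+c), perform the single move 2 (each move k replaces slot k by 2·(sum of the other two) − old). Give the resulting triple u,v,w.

start (-5,-3,-8) = (f(1,0),f(0,1),f(1,1))
replace slot 2: 2·((-5)+(-8)) − (-3) = -23 → (-5,-23,-8)

-5,-23,-8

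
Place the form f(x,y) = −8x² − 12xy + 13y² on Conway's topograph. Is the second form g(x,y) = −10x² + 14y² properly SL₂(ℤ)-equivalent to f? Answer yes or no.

D₁ = 560, D₂ = 560
river cycle of f (length 6): (13, 12, -8), (-8, 20, 5), (5, 20, -8), (-8, 12, 13), (13, 14, -7), (-7, 14, 13)
river cycle of g (length 2): (-10, 20, 4), (4, 20, -10)
cycles differ ⇒ inequivalent

no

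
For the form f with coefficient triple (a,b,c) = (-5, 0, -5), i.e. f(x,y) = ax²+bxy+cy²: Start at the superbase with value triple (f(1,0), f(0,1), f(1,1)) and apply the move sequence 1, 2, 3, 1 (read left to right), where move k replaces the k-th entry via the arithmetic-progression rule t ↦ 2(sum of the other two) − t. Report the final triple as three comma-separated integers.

start (-5,-5,-10) = (f(1,0),f(0,1),f(1,1))
replace slot 1: 2·((-5)+(-10)) − (-5) = -25 → (-25,-5,-10)
replace slot 2: 2·((-25)+(-10)) − (-5) = -65 → (-25,-65,-10)
replace slot 3: 2·((-25)+(-65)) − (-10) = -170 → (-25,-65,-170)
replace slot 1: 2·((-65)+(-170)) − (-25) = -445 → (-445,-65,-170)

-445,-65,-170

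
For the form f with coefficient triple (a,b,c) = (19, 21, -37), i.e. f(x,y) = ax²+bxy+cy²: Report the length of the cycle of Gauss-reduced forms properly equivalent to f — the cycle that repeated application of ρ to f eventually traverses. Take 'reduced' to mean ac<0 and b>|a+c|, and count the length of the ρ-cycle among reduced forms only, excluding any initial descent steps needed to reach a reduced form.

D = 3253, ⌊√D⌋ = 57
river: ρ → (-37,53,3)
river: ρ → (3,55,-19)
river: ρ → (-19,21,37)
river: ρ → (37,53,-3)
river: ρ → (-3,55,19)
river: ρ → (19,21,-37)
ρ-cycle length = 6 (tail of 0 descent steps not counted)

6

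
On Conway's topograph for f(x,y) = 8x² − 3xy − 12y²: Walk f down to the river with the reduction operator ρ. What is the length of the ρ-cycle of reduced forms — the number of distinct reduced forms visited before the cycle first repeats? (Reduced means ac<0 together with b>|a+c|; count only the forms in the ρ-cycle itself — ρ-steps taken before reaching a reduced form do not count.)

D = 393, ⌊√D⌋ = 19
descent: ρ → (-12,3,8)
descent: ρ → (8,13,-7)  [lands on river]
river: ρ → (-7,15,6)
river: ρ → (6,9,-13)
river: ρ → (-13,17,2)
river: ρ → (2,19,-4)
river: ρ → (-4,13,14)
river: ρ → (14,15,-3)
river: ρ → (-3,15,14)
river: ρ → (14,13,-4)
river: ρ → (-4,19,2)
river: ρ → (2,17,-13)
river: ρ → (-13,9,6)
river: ρ → (6,15,-7)
river: ρ → (-7,13,8)
river: ρ → (8,19,-1)
river: ρ → (-1,19,8)
ρ-cycle length = 16 (tail of 2 descent steps not counted)

16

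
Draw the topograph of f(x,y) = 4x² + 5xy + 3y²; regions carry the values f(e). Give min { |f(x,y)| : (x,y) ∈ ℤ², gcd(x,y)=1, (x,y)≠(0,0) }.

translate: b→-3 (≡5 mod 8), so (4,5,3)→(4,-3,2)
flip: (4,-3,2)→(2,3,4)
translate: b→-1 (≡3 mod 4), so (2,3,4)→(2,-1,3)
reduced (well bottom): (2,-1,3) with a≤c, −a<b≤a
well minimum = a = 2

2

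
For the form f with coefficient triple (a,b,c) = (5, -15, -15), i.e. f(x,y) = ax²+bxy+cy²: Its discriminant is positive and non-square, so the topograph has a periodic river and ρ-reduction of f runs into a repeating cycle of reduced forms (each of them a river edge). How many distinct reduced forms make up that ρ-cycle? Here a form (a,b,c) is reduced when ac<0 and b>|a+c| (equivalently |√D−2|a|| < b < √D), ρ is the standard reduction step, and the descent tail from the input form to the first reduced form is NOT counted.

D = 525, ⌊√D⌋ = 22
descent: ρ → (-15,15,5)  [lands on river]
river: ρ → (5,15,-15)
ρ-cycle length = 2 (tail of 1 descent step not counted)

2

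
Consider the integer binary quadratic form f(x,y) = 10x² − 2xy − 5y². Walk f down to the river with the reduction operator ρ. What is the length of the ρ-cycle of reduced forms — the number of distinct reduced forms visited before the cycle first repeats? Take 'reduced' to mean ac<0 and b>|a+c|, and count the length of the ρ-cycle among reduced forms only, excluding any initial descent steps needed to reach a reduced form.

D = 204, ⌊√D⌋ = 14
descent: ρ → (-5,12,3)  [lands on river]
river: ρ → (3,12,-5)
river: ρ → (-5,8,7)
river: ρ → (7,6,-6)
river: ρ → (-6,6,7)
river: ρ → (7,8,-5)
ρ-cycle length = 6 (tail of 1 descent step not counted)

6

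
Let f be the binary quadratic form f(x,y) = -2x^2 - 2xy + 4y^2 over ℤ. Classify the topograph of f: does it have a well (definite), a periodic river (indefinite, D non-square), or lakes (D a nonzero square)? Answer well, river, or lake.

D = b²−4ac = (-2)² − 4·(-2)·4 = 36
D = 6² is a perfect square ⇒ form factors over ℤ ⇒ lakes

lake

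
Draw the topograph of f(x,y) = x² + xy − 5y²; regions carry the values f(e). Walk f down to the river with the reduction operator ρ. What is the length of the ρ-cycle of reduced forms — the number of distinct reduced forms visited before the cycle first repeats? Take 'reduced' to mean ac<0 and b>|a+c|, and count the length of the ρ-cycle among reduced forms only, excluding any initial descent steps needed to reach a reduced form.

D = 21, ⌊√D⌋ = 4
descent: ρ → (-5,-1,1)
descent: ρ → (1,3,-3)  [lands on river]
river: ρ → (-3,3,1)
ρ-cycle length = 2 (tail of 2 descent steps not counted)

2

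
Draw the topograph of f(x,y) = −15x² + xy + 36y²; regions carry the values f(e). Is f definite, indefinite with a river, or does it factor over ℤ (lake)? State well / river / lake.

D = b²−4ac = 1² − 4·(-15)·36 = 2161
D > 0 non-square ⇒ indefinite ⇒ periodic river

river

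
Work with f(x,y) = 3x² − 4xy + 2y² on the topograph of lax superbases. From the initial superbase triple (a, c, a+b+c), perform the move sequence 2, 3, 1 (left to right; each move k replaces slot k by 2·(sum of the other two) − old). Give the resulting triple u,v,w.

start (3,2,1) = (f(1,0),f(0,1),f(1,1))
replace slot 2: 2·(3+1) − 2 = 6 → (3,6,1)
replace slot 3: 2·(3+6) − 1 = 17 → (3,6,17)
replace slot 1: 2·(6+17) − 3 = 43 → (43,6,17)

43,6,17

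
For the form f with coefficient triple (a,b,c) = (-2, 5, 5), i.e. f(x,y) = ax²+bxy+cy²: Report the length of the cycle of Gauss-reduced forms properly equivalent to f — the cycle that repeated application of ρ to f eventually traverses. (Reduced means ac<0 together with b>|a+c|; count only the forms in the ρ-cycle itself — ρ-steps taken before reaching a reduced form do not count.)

D = 65, ⌊√D⌋ = 8
river: ρ → (5,5,-2)
river: ρ → (-2,7,2)
river: ρ → (2,5,-5)
river: ρ → (-5,5,2)
river: ρ → (2,7,-2)
river: ρ → (-2,5,5)
ρ-cycle length = 6 (tail of 0 descent steps not counted)

6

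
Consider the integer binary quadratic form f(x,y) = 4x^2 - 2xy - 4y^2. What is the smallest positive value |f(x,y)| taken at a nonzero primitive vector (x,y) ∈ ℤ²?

descent: ρ → (-4,2,4)  [lands on river]
river: ρ → (4,6,-2)
river: ρ → (-2,6,4)
river: ρ → (4,2,-4)
river: ρ → (-4,6,2)
river: ρ → (2,6,-4)
closes: descent 1, river 6
min |a| on river = 2

2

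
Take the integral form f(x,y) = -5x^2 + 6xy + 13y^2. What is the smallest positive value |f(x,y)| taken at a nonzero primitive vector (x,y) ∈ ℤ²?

descent: ρ → (13,-6,-5)
descent: ρ → (-5,16,2)  [lands on river]
river: ρ → (2,16,-5)
river: ρ → (-5,14,5)
river: ρ → (5,16,-2)
river: ρ → (-2,16,5)
river: ρ → (5,14,-5)
closes: descent 2, river 6
min |a| on river = 2

2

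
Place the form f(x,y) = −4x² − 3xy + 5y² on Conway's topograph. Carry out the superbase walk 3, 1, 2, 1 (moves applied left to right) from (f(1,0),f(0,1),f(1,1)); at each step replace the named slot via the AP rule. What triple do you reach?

start (-4,5,-2) = (f(1,0),f(0,1),f(1,1))
replace slot 3: 2·((-4)+5) − (-2) = 4 → (-4,5,4)
replace slot 1: 2·(5+4) − (-4) = 22 → (22,5,4)
replace slot 2: 2·(22+4) − 5 = 47 → (22,47,4)
replace slot 1: 2·(47+4) − 22 = 80 → (80,47,4)

80,47,4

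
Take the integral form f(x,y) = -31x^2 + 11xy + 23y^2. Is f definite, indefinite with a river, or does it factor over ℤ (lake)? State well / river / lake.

D = b²−4ac = 11² − 4·(-31)·23 = 2973
D > 0 non-square ⇒ indefinite ⇒ periodic river

river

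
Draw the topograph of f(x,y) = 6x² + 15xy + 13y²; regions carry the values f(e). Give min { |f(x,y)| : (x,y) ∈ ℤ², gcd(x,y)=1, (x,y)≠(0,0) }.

translate: b→3 (≡15 mod 12), so (6,15,13)→(6,3,4)
flip: (6,3,4)→(4,-3,6)
reduced (well bottom): (4,-3,6) with a≤c, −a<b≤a
well minimum = a = 4

4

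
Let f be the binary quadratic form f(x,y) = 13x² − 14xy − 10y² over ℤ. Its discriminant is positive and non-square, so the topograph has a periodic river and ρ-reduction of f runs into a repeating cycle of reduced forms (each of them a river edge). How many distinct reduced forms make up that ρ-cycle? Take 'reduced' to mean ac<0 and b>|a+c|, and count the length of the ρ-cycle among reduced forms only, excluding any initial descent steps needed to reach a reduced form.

D = 716, ⌊√D⌋ = 26
descent: ρ → (-10,14,13)  [lands on river]
river: ρ → (13,12,-11)
river: ρ → (-11,10,14)
river: ρ → (14,18,-7)
river: ρ → (-7,24,5)
river: ρ → (5,26,-2)
river: ρ → (-2,26,5)
river: ρ → (5,24,-7)
river: ρ → (-7,18,14)
river: ρ → (14,10,-11)
river: ρ → (-11,12,13)
river: ρ → (13,14,-10)
river: ρ → (-10,26,1)
river: ρ → (1,26,-10)
ρ-cycle length = 14 (tail of 1 descent step not counted)

14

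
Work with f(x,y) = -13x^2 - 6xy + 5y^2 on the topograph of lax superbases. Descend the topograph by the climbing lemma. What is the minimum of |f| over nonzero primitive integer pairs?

descent: ρ → (5,16,-2)  [lands on river]
river: ρ → (-2,16,5)
river: ρ → (5,14,-5)
river: ρ → (-5,16,2)
river: ρ → (2,16,-5)
river: ρ → (-5,14,5)
closes: descent 1, river 6
min |a| on river = 2

2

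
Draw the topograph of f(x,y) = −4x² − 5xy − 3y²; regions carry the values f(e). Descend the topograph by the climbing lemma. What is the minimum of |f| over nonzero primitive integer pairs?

translate: b→-3 (≡5 mod 8), so (4,5,3)→(4,-3,2)
flip: (4,-3,2)→(2,3,4)
translate: b→-1 (≡3 mod 4), so (2,3,4)→(2,-1,3)
reduced (well bottom): (2,-1,3) with a≤c, −a<b≤a
well minimum |f| = |-2| = 2 (negative-definite)

2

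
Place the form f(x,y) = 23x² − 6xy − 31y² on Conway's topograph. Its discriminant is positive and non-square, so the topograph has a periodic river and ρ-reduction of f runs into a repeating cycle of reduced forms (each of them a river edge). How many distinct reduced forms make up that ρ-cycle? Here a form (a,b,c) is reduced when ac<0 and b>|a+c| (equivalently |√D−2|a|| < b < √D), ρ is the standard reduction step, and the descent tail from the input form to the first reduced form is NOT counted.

D = 2888, ⌊√D⌋ = 53
descent: ρ → (-31,6,23)
descent: ρ → (23,40,-14)  [lands on river]
river: ρ → (-14,44,17)
river: ρ → (17,24,-34)
river: ρ → (-34,44,7)
river: ρ → (7,40,-46)
river: ρ → (-46,52,1)
river: ρ → (1,52,-46)
river: ρ → (-46,40,7)
river: ρ → (7,44,-34)
river: ρ → (-34,24,17)
river: ρ → (17,44,-14)
river: ρ → (-14,40,23)
river: ρ → (23,52,-2)
river: ρ → (-2,52,23)
ρ-cycle length = 14 (tail of 2 descent steps not counted)

14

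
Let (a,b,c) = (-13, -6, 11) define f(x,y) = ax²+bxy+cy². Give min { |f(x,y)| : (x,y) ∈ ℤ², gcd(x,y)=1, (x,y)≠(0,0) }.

descent: ρ → (11,6,-13)  [lands on river]
river: ρ → (-13,20,4)
river: ρ → (4,20,-13)
river: ρ → (-13,6,11)
river: ρ → (11,16,-8)
river: ρ → (-8,16,11)
closes: descent 1, river 6
min |a| on river = 4

4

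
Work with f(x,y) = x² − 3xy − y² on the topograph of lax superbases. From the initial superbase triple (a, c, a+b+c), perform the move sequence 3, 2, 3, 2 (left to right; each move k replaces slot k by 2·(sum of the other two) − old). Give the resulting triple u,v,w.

start (1,-1,-3) = (f(1,0),f(0,1),f(1,1))
replace slot 3: 2·(1+(-1)) − (-3) = 3 → (1,-1,3)
replace slot 2: 2·(1+3) − (-1) = 9 → (1,9,3)
replace slot 3: 2·(1+9) − 3 = 17 → (1,9,17)
replace slot 2: 2·(1+17) − 9 = 27 → (1,27,17)

1,27,17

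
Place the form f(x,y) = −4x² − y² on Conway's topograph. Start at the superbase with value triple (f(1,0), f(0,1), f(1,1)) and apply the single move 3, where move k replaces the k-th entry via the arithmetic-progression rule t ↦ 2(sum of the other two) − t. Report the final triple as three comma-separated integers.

start (-4,-1,-5) = (f(1,0),f(0,1),f(1,1))
replace slot 3: 2·((-4)+(-1)) − (-5) = -5 → (-4,-1,-5)

-4,-1,-5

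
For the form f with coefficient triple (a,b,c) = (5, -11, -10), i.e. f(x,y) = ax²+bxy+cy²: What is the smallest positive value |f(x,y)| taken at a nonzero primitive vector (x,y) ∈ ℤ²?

descent: ρ → (-10,11,5)  [lands on river]
river: ρ → (5,9,-12)
river: ρ → (-12,15,2)
river: ρ → (2,17,-4)
river: ρ → (-4,15,6)
river: ρ → (6,9,-10)
closes: descent 1, river 6
min |a| on river = 2

2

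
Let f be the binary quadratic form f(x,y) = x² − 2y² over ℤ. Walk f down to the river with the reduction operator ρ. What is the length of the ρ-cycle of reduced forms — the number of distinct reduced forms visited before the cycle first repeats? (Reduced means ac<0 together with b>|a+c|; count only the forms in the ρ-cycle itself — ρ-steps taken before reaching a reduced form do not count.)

D = 8, ⌊√D⌋ = 2
descent: ρ → (-2,0,1)
descent: ρ → (1,2,-1)  [lands on river]
river: ρ → (-1,2,1)
ρ-cycle length = 2 (tail of 2 descent steps not counted)

2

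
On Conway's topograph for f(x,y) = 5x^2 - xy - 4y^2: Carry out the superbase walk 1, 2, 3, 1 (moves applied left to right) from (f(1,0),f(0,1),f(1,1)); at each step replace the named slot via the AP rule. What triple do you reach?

start (5,-4,0) = (f(1,0),f(0,1),f(1,1))
replace slot 1: 2·((-4)+0) − 5 = -13 → (-13,-4,0)
replace slot 2: 2·((-13)+0) − (-4) = -22 → (-13,-22,0)
replace slot 3: 2·((-13)+(-22)) − 0 = -70 → (-13,-22,-70)
replace slot 1: 2·((-22)+(-70)) − (-13) = -171 → (-171,-22,-70)

-171,-22,-70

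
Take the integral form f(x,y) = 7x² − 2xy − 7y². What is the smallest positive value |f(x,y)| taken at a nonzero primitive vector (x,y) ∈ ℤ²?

descent: ρ → (-7,2,7)  [lands on river]
river: ρ → (7,12,-2)
river: ρ → (-2,12,7)
river: ρ → (7,2,-7)
river: ρ → (-7,12,2)
river: ρ → (2,12,-7)
closes: descent 1, river 6
min |a| on river = 2

2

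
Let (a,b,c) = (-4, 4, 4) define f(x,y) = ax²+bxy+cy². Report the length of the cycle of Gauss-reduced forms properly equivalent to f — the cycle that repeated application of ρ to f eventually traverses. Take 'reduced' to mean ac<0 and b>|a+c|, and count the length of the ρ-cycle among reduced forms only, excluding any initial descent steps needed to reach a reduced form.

D = 80, ⌊√D⌋ = 8
river: ρ → (4,4,-4)
river: ρ → (-4,4,4)
ρ-cycle length = 2 (tail of 0 descent steps not counted)

2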